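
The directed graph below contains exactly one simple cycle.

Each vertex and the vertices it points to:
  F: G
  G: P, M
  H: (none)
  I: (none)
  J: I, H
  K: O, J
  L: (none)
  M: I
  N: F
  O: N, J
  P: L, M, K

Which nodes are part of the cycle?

F, G, K, N, O, P

DFS with gray/black marking from P:
P gray
  L gray
  L black
  M gray
    I gray
    I black
  M black
  K gray
    O gray
      N gray
        F gray
          G gray
            G→P: P is gray → back edge
Back edge closes the cycle P → K → O → N → F → G → P; its vertices are {F, G, K, N, O, P}.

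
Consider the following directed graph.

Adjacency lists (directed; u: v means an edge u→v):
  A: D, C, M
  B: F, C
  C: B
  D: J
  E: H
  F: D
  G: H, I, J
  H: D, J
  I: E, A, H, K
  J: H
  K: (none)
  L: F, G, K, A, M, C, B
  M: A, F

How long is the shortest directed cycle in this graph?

2

For each vertex v, BFS finds the shortest path from v back to v.
The shortest such closed walk is B → C → B, length 2.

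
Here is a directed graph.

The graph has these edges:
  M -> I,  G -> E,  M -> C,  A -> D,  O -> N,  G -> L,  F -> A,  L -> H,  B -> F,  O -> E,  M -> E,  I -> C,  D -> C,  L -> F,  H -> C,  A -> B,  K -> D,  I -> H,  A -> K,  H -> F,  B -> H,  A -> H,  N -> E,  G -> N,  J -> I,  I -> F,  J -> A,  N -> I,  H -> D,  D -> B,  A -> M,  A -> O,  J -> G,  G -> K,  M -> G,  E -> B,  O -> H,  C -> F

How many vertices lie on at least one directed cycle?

14

A vertex is on a directed cycle iff it belongs to a strongly connected component of size ≥ 2 (or has a self-loop).
The vertices on cycles are {A, B, C, D, E, F, G, H, I, K, L, M, N, O} — 14 in total.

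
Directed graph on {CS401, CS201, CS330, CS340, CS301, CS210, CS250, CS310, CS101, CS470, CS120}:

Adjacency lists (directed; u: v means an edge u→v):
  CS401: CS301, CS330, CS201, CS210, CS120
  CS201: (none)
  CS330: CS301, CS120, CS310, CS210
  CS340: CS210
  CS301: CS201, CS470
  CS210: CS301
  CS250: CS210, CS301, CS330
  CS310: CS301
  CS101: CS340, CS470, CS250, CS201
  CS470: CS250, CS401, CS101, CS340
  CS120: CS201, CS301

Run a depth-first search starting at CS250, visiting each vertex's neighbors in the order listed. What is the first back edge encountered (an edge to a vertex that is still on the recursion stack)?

CS470→CS250

DFS from CS250 (visiting each vertex's neighbors in the order listed); mark gray on enter, black on exit:
CS250 gray
  CS210 gray
    CS301 gray
      CS201 gray
      CS201 black
      CS470 gray
        CS470→CS250: CS250 is gray → back edge
First back edge: CS470 → CS250.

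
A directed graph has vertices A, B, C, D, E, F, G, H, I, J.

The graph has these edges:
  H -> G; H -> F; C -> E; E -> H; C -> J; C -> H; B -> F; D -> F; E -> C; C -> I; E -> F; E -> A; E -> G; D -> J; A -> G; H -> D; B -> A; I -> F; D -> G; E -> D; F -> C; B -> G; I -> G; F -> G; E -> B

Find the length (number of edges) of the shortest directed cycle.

For each vertex v, BFS finds the shortest path from v back to v.
The shortest such closed walk is E → C → E, length 2.

2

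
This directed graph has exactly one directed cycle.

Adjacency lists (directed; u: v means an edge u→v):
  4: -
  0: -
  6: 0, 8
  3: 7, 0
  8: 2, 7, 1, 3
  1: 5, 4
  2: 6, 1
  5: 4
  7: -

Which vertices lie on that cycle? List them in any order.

2, 6, 8

DFS with gray/black marking from 8:
8 gray
  2 gray
    6 gray
      0 gray
      0 black
      6→8: 8 is gray → back edge
Back edge closes the cycle 8 → 2 → 6 → 8; its vertices are {2, 6, 8}.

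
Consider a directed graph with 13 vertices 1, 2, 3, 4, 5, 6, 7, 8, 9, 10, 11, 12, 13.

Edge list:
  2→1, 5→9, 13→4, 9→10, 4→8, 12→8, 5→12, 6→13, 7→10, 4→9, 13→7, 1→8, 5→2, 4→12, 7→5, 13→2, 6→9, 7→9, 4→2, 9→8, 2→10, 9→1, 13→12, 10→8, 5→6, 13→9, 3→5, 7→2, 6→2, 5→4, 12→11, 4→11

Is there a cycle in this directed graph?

DFS with white/gray/black marking, starting from 8:
8 gray
8 black
1 gray
  1→8: 8 black — skip
1 black
2 gray
  2→1: 1 black — skip
  10 gray
    10→8: 8 black — skip
  10 black
2 black
3 gray
  5 gray
    4 gray
      4→2: 2 black — skip
      12 gray
        12→8: 8 black — skip
        11 gray
        11 black
      12 black
      4→11: 11 black — skip
      9 gray
        9→10: 10 black — skip
        9→8: 8 black — skip
        9→1: 1 black — skip
      9 black
      4→8: 8 black — skip
    4 black
    5→12: 12 black — skip
    6 gray
      13 gray
        13→9: 9 black — skip
        13→12: 12 black — skip
        13→4: 4 black — skip
        7 gray
          7→10: 10 black — skip
          7→9: 9 black — skip
          7→2: 2 black — skip
          7→5: 5 is gray → back edge
Back edge found, so a cycle exists: 5 → 6 → 13 → 7 → 5.

Yes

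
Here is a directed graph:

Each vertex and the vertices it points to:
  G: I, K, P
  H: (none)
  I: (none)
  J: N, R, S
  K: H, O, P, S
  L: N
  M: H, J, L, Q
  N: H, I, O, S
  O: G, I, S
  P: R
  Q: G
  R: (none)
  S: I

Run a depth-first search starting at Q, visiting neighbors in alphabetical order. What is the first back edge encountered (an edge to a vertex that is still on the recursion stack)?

O->G

DFS from Q (visiting neighbors in alphabetical order); mark gray on enter, black on exit:
Q gray
  G gray
    I gray
    I black
    K gray
      H gray
      H black
      O gray
        O→G: G is gray → back edge
First back edge: O → G.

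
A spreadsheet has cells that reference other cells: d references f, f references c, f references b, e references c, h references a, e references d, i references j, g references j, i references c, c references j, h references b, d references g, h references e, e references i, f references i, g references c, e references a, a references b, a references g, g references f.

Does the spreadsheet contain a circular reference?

DFS with white/gray/black marking, starting from h:
h gray
  b gray
  b black
  a gray
    a→b: b black — skip
    g gray
      f gray
        f→b: b black — skip
        i gray
          j gray
          j black
          c gray
            c→j: j black — skip
          c black
        i black
        f→c: c black — skip
      f black
      g→c: c black — skip
      g→j: j black — skip
    g black
  a black
  e gray
    e→c: c black — skip
    e→i: i black — skip
    e→a: a black — skip
    d gray
      d→g: g black — skip
      d→f: f black — skip
    d black
  e black
h black
Every edge goes to a white or black vertex — no back edge, so the graph is acyclic.

No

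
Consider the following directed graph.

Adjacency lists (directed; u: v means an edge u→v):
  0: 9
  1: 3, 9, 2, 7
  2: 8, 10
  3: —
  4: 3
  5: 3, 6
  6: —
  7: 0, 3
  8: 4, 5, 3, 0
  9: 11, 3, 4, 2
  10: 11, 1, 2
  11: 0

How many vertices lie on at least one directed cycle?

8

A vertex is on a directed cycle iff it belongs to a strongly connected component of size ≥ 2 (or has a self-loop).
The vertices on cycles are {0, 1, 2, 7, 8, 9, 10, 11} — 8 in total.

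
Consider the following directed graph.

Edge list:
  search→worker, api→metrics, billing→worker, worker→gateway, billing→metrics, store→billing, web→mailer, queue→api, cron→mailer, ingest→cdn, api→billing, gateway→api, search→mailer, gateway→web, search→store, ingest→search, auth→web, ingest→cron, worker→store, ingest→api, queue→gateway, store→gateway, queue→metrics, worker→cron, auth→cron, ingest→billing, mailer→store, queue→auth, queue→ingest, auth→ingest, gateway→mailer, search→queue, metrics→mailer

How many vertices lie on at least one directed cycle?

13

A vertex is on a directed cycle iff it belongs to a strongly connected component of size ≥ 2 (or has a self-loop).
The vertices on cycles are {api, web, auth, cron, queue, store, ingest, mailer, search, worker, billing, gateway, metrics} — 13 in total.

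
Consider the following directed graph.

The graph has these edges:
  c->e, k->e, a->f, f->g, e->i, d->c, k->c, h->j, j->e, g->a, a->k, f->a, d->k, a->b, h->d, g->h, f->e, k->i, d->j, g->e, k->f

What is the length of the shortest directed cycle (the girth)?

For each vertex v, BFS finds the shortest path from v back to v.
The shortest such closed walk is a → f → a, length 2.

2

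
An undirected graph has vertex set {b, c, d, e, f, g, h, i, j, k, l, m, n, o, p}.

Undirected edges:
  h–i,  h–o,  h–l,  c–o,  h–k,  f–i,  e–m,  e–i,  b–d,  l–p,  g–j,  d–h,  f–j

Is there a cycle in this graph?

No

DFS, tracking each vertex's parent; an edge to a visited non-parent vertex closes a cycle.
Start from k:
visit k (parent –)
  visit h (parent k)
    visit o (parent h)
      visit c (parent o)
        c–o: parent, skip
      o–h: parent, skip
    h–k: parent, skip
    visit l (parent h)
      l–h: parent, skip
      visit p (parent l)
        p–l: parent, skip
    visit i (parent h)
      visit f (parent i)
        f–i: parent, skip
        visit j (parent f)
          visit g (parent j)
            g–j: parent, skip
          j–f: parent, skip
      i–h: parent, skip
      visit e (parent i)
        visit m (parent e)
          m–e: parent, skip
        e–i: parent, skip
    visit d (parent h)
      visit b (parent d)
        b–d: parent, skip
      d–h: parent, skip
visit n (parent –)
No non-parent visited neighbor found — the graph is a forest.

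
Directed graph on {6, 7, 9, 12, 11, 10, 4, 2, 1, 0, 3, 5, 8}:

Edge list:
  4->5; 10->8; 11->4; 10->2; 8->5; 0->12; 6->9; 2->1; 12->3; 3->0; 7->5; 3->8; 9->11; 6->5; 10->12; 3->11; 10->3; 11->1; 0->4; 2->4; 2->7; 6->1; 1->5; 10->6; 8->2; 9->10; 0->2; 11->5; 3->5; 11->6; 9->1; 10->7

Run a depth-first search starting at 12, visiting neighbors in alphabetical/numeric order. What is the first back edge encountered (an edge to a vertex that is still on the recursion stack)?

DFS from 12 (visiting neighbors in alphabetical/numeric order); mark gray on enter, black on exit:
12 gray
  3 gray
    0 gray
      2 gray
        1 gray
          5 gray
          5 black
        1 black
        4 gray
          4→5: 5 black — skip
        4 black
        7 gray
          7→5: 5 black — skip
        7 black
      2 black
      0→4: 4 black — skip
      0→12: 12 is gray → back edge
First back edge: 0 → 12.

0->12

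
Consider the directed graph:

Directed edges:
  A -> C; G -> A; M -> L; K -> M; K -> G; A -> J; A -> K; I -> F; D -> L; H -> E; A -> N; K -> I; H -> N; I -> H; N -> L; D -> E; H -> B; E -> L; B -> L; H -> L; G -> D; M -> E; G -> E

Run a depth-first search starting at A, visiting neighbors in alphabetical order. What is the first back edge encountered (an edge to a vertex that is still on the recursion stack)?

G→A

DFS from A (visiting neighbors in alphabetical order); mark gray on enter, black on exit:
A gray
  C gray
  C black
  J gray
  J black
  K gray
    G gray
      G→A: A is gray → back edge
First back edge: G → A.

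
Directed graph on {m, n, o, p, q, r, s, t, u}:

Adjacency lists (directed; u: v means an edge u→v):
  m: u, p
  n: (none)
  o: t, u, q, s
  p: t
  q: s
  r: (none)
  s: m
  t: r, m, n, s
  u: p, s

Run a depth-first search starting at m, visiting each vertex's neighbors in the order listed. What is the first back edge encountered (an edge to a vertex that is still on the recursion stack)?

t->m

DFS from m (visiting each vertex's neighbors in the order listed); mark gray on enter, black on exit:
m gray
  u gray
    p gray
      t gray
        r gray
        r black
        t→m: m is gray → back edge
First back edge: t → m.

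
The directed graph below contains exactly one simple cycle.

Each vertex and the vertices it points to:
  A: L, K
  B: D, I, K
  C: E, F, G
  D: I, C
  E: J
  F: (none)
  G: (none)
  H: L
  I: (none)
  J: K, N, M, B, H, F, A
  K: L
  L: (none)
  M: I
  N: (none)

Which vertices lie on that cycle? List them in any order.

B, C, D, E, J

DFS with gray/black marking from J:
J gray
  K gray
    L gray
    L black
  K black
  N gray
  N black
  M gray
    I gray
    I black
  M black
  B gray
    D gray
      D→I: I black — skip
      C gray
        E gray
          E→J: J is gray → back edge
Back edge closes the cycle J → B → D → C → E → J; its vertices are {B, C, D, E, J}.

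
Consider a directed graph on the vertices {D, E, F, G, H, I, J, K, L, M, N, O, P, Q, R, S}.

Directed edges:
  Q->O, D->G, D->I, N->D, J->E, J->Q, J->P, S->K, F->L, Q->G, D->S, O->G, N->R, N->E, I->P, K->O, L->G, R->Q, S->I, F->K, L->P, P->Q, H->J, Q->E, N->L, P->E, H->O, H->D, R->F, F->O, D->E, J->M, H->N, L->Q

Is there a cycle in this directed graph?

No

DFS with white/gray/black marking, starting from G:
G gray
G black
D gray
  S gray
    I gray
      P gray
        E gray
        E black
        Q gray
          Q→G: G black — skip
          O gray
            O→G: G black — skip
          O black
          Q→E: E black — skip
        Q black
      P black
    I black
    K gray
      K→O: O black — skip
    K black
  S black
  D→G: G black — skip
  D→I: I black — skip
  D→E: E black — skip
D black
F gray
  L gray
    L→Q: Q black — skip
    L→P: P black — skip
    L→G: G black — skip
  L black
  F→K: K black — skip
  F→O: O black — skip
F black
H gray
  H→D: D black — skip
  N gray
    R gray
      R→Q: Q black — skip
      R→F: F black — skip
    R black
    N→E: E black — skip
    N→D: D black — skip
    N→L: L black — skip
  N black
  J gray
    J→P: P black — skip
    M gray
    M black
    J→Q: Q black — skip
    J→E: E black — skip
  J black
  H→O: O black — skip
H black
Every edge goes to a white or black vertex — no back edge, so the graph is acyclic.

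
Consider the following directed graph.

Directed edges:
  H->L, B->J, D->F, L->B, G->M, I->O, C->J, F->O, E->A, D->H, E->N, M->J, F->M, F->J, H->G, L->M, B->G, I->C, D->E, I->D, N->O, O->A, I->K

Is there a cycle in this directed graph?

No

DFS with white/gray/black marking, starting from G:
G gray
  M gray
    J gray
    J black
  M black
G black
A gray
A black
B gray
  B→G: G black — skip
  B→J: J black — skip
B black
C gray
  C→J: J black — skip
C black
D gray
  F gray
    F→M: M black — skip
    O gray
      O→A: A black — skip
    O black
    F→J: J black — skip
  F black
  H gray
    L gray
      L→M: M black — skip
      L→B: B black — skip
    L black
    H→G: G black — skip
  H black
  E gray
    E→A: A black — skip
    N gray
      N→O: O black — skip
    N black
  E black
D black
I gray
  I→C: C black — skip
  K gray
  K black
  I→D: D black — skip
  I→O: O black — skip
I black
Every edge goes to a white or black vertex — no back edge, so the graph is acyclic.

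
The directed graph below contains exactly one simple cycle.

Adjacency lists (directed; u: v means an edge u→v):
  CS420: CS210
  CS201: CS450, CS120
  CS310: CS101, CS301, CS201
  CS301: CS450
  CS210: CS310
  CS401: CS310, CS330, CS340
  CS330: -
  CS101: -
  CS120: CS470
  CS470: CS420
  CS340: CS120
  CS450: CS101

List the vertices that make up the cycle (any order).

CS120, CS201, CS210, CS310, CS420, CS470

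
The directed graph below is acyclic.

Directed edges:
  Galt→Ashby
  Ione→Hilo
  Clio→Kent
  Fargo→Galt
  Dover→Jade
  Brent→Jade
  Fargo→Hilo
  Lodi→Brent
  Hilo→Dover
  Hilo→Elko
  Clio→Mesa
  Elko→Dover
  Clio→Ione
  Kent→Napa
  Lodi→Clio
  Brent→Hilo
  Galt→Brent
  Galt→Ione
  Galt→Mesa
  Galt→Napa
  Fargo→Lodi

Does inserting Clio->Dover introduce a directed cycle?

No

Adding Clio→Dover creates a cycle iff Dover can already reach Clio.
Explore from Dover: no path reaches Clio. The graph stays acyclic.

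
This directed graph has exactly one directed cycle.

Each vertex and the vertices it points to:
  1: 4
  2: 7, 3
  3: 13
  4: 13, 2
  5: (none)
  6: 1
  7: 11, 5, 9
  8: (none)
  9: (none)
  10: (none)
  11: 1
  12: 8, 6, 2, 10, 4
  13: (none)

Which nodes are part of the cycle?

1, 2, 4, 7, 11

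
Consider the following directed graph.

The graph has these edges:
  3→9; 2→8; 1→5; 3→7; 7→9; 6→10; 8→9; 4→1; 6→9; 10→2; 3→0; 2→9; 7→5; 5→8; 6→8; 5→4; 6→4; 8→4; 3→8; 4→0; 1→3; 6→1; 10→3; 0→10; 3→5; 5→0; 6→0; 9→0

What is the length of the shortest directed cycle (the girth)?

3

For each vertex v, BFS finds the shortest path from v back to v.
The shortest such closed walk is 10 → 3 → 0 → 10, length 3.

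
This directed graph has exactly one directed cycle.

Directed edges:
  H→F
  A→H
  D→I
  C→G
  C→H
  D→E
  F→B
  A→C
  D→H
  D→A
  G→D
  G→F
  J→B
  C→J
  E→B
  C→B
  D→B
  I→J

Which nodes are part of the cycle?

DFS with gray/black marking from G:
G gray
  D gray
    I gray
      J gray
        B gray
        B black
      J black
    I black
    E gray
      E→B: B black — skip
    E black
    D→B: B black — skip
    A gray
      C gray
        C→G: G is gray → back edge
Back edge closes the cycle G → D → A → C → G; its vertices are {A, C, D, G}.

A, C, D, G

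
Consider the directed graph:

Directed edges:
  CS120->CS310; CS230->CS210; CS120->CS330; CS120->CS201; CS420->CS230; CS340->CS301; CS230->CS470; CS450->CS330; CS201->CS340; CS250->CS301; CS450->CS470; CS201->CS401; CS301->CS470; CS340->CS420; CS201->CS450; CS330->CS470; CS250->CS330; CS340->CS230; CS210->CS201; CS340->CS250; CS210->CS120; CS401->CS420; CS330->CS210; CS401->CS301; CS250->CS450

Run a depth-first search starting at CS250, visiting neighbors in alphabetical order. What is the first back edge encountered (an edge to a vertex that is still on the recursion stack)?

DFS from CS250 (visiting neighbors in alphabetical order); mark gray on enter, black on exit:
CS250 gray
  CS301 gray
    CS470 gray
    CS470 black
  CS301 black
  CS330 gray
    CS210 gray
      CS120 gray
        CS201 gray
          CS340 gray
            CS230 gray
              CS230→CS210: CS210 is gray → back edge
First back edge: CS230 → CS210.

CS230->CS210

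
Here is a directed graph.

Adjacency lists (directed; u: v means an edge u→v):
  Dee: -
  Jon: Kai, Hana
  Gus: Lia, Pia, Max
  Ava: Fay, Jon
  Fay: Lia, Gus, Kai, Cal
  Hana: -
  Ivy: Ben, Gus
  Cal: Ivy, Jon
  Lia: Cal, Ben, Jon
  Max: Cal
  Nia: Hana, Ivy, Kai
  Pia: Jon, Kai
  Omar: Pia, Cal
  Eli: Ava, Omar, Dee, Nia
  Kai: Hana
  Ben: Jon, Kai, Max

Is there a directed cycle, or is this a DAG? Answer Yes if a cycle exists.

DFS with white/gray/black marking, starting from Nia:
Nia gray
  Hana gray
  Hana black
  Ivy gray
    Ben gray
      Jon gray
        Kai gray
          Kai→Hana: Hana black — skip
        Kai black
        Jon→Hana: Hana black — skip
      Jon black
      Ben→Kai: Kai black — skip
      Max gray
        Cal gray
          Cal→Ivy: Ivy is gray → back edge
Back edge found, so a cycle exists: Ivy → Ben → Max → Cal → Ivy.

Yes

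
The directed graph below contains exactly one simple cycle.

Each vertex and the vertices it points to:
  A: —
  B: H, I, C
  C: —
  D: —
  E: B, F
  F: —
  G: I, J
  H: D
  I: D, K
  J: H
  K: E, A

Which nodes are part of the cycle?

DFS with gray/black marking from I:
I gray
  D gray
  D black
  K gray
    E gray
      B gray
        H gray
          H→D: D black — skip
        H black
        B→I: I is gray → back edge
Back edge closes the cycle I → K → E → B → I; its vertices are {B, E, I, K}.

B, E, I, K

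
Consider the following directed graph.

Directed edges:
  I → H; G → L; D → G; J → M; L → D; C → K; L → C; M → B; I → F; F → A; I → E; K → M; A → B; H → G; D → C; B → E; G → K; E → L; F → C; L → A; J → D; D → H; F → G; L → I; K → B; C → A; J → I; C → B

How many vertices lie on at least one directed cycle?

12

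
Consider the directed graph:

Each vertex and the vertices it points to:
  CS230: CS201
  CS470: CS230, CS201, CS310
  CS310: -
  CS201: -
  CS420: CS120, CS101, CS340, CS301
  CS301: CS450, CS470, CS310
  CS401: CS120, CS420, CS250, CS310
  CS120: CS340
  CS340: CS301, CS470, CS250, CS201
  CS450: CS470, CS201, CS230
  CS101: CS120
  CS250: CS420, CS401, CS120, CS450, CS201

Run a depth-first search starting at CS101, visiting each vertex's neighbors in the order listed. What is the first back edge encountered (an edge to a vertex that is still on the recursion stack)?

CS420->CS120

DFS from CS101 (visiting each vertex's neighbors in the order listed); mark gray on enter, black on exit:
CS101 gray
  CS120 gray
    CS340 gray
      CS301 gray
        CS450 gray
          CS470 gray
            CS230 gray
              CS201 gray
              CS201 black
            CS230 black
            CS470→CS201: CS201 black — skip
            CS310 gray
            CS310 black
          CS470 black
          CS450→CS201: CS201 black — skip
          CS450→CS230: CS230 black — skip
        CS450 black
        CS301→CS470: CS470 black — skip
        CS301→CS310: CS310 black — skip
      CS301 black
      CS340→CS470: CS470 black — skip
      CS250 gray
        CS420 gray
          CS420→CS120: CS120 is gray → back edge
First back edge: CS420 → CS120.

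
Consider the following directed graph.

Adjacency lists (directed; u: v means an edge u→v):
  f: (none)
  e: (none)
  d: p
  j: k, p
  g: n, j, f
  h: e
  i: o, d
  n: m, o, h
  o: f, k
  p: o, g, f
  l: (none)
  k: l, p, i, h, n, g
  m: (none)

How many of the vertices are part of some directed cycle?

8

A vertex is on a directed cycle iff it belongs to a strongly connected component of size ≥ 2 (or has a self-loop).
The vertices on cycles are {d, g, i, j, k, n, o, p} — 8 in total.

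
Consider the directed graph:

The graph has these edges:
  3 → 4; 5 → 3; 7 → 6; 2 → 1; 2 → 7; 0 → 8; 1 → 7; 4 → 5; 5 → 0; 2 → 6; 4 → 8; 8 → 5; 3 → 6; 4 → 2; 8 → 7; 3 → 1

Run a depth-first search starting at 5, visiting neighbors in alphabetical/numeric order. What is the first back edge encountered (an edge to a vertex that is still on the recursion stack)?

DFS from 5 (visiting neighbors in alphabetical/numeric order); mark gray on enter, black on exit:
5 gray
  0 gray
    8 gray
      8→5: 5 is gray → back edge
First back edge: 8 → 5.

8->5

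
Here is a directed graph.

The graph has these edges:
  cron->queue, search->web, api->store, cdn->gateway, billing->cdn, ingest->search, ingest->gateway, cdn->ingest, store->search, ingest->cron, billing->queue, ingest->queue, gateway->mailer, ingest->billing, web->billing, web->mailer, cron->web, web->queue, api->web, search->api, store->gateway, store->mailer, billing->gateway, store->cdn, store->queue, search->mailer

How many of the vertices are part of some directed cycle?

A vertex is on a directed cycle iff it belongs to a strongly connected component of size ≥ 2 (or has a self-loop).
The vertices on cycles are {api, cdn, web, cron, store, ingest, search, billing} — 8 in total.

8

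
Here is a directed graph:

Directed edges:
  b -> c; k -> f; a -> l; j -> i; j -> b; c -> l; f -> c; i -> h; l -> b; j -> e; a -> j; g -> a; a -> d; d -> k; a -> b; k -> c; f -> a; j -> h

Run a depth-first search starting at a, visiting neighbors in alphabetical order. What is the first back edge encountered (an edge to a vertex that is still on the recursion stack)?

l->b

DFS from a (visiting neighbors in alphabetical order); mark gray on enter, black on exit:
a gray
  b gray
    c gray
      l gray
        l→b: b is gray → back edge
First back edge: l → b.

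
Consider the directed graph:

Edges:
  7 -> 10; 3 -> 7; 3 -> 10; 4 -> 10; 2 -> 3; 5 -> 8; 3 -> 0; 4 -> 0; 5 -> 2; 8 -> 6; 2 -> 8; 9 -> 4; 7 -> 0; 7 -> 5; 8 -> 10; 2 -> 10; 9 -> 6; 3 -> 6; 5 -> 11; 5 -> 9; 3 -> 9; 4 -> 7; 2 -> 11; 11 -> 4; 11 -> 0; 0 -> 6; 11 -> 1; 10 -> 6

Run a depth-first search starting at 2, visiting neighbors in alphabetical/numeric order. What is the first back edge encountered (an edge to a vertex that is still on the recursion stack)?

DFS from 2 (visiting neighbors in alphabetical/numeric order); mark gray on enter, black on exit:
2 gray
  3 gray
    0 gray
      6 gray
      6 black
    0 black
    3→6: 6 black — skip
    7 gray
      7→0: 0 black — skip
      5 gray
        5→2: 2 is gray → back edge
First back edge: 5 → 2.

5→2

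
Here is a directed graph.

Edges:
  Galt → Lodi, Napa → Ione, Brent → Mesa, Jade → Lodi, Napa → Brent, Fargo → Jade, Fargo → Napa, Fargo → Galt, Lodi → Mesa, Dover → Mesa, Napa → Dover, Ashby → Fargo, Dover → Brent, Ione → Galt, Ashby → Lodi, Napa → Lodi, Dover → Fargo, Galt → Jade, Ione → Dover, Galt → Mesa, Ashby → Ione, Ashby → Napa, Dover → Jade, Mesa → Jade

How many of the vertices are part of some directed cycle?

7

A vertex is on a directed cycle iff it belongs to a strongly connected component of size ≥ 2 (or has a self-loop).
The vertices on cycles are {Ione, Jade, Lodi, Mesa, Napa, Dover, Fargo} — 7 in total.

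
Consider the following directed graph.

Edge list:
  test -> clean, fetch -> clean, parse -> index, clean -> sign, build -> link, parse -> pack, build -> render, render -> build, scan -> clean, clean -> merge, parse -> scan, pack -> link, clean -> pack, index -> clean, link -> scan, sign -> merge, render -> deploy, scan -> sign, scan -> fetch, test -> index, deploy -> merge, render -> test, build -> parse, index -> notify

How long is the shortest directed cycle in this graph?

2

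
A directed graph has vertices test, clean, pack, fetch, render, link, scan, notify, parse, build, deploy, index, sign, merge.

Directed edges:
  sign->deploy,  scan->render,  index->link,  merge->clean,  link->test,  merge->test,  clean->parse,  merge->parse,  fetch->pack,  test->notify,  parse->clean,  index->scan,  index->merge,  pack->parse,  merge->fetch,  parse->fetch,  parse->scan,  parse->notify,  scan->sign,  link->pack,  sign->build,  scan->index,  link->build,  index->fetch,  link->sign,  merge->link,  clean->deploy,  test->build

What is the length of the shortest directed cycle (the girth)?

2

For each vertex v, BFS finds the shortest path from v back to v.
The shortest such closed walk is parse → clean → parse, length 2.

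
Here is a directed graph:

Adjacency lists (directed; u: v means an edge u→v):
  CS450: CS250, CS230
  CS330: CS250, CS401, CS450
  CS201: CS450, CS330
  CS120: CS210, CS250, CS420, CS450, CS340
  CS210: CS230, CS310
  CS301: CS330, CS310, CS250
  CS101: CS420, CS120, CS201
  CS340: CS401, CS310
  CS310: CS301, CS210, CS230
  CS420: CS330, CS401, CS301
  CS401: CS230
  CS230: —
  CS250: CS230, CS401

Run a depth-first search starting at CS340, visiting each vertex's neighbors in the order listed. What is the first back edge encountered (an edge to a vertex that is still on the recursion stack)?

CS301→CS310

DFS from CS340 (visiting each vertex's neighbors in the order listed); mark gray on enter, black on exit:
CS340 gray
  CS401 gray
    CS230 gray
    CS230 black
  CS401 black
  CS310 gray
    CS301 gray
      CS330 gray
        CS250 gray
          CS250→CS230: CS230 black — skip
          CS250→CS401: CS401 black — skip
        CS250 black
        CS330→CS401: CS401 black — skip
        CS450 gray
          CS450→CS250: CS250 black — skip
          CS450→CS230: CS230 black — skip
        CS450 black
      CS330 black
      CS301→CS310: CS310 is gray → back edge
First back edge: CS301 → CS310.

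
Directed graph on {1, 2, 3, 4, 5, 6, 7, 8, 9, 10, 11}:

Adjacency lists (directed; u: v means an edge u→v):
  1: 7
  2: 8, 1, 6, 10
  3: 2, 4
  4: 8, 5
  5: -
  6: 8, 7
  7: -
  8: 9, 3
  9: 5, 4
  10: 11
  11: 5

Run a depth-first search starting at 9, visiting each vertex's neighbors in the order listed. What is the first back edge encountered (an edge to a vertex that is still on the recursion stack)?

DFS from 9 (visiting each vertex's neighbors in the order listed); mark gray on enter, black on exit:
9 gray
  5 gray
  5 black
  4 gray
    8 gray
      8→9: 9 is gray → back edge
First back edge: 8 → 9.

8->9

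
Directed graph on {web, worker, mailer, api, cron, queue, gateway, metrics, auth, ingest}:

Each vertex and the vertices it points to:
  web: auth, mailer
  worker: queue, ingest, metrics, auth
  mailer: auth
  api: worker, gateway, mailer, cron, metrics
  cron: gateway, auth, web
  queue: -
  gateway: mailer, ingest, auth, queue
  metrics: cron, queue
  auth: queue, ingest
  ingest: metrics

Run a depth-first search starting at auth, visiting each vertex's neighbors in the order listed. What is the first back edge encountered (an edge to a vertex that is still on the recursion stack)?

DFS from auth (visiting each vertex's neighbors in the order listed); mark gray on enter, black on exit:
auth gray
  queue gray
  queue black
  ingest gray
    metrics gray
      cron gray
        gateway gray
          mailer gray
            mailer→auth: auth is gray → back edge
First back edge: mailer → auth.

mailer->auth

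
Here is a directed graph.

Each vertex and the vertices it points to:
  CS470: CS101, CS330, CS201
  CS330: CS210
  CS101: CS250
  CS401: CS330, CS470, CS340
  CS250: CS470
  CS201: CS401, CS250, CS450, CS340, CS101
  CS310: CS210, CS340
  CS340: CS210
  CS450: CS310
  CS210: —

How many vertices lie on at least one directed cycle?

5

A vertex is on a directed cycle iff it belongs to a strongly connected component of size ≥ 2 (or has a self-loop).
The vertices on cycles are {CS101, CS201, CS250, CS401, CS470} — 5 in total.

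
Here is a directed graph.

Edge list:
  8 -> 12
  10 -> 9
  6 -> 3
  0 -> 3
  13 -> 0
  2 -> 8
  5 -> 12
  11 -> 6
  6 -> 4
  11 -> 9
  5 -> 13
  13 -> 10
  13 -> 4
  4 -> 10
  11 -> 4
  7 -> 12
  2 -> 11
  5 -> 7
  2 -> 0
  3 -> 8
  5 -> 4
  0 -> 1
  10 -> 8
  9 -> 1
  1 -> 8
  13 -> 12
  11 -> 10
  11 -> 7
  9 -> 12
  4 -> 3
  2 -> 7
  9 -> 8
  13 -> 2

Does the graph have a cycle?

No

DFS with white/gray/black marking, starting from 4:
4 gray
  10 gray
    8 gray
      12 gray
      12 black
    8 black
    9 gray
      9→8: 8 black — skip
      9→12: 12 black — skip
      1 gray
        1→8: 8 black — skip
      1 black
    9 black
  10 black
  3 gray
    3→8: 8 black — skip
  3 black
4 black
0 gray
  0→3: 3 black — skip
  0→1: 1 black — skip
0 black
2 gray
  7 gray
    7→12: 12 black — skip
  7 black
  11 gray
    11→10: 10 black — skip
    6 gray
      6→4: 4 black — skip
      6→3: 3 black — skip
    6 black
    11→9: 9 black — skip
    11→4: 4 black — skip
    11→7: 7 black — skip
  11 black
  2→8: 8 black — skip
  2→0: 0 black — skip
2 black
5 gray
  5→4: 4 black — skip
  13 gray
    13→2: 2 black — skip
    13→12: 12 black — skip
    13→0: 0 black — skip
    13→10: 10 black — skip
    13→4: 4 black — skip
  13 black
  5→7: 7 black — skip
  5→12: 12 black — skip
5 black
Every edge goes to a white or black vertex — no back edge, so the graph is acyclic.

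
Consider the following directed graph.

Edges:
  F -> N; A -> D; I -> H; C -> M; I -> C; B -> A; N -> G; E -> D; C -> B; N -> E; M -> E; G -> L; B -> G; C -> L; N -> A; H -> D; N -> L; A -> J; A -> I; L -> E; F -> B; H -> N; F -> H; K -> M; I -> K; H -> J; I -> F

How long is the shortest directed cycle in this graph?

4

For each vertex v, BFS finds the shortest path from v back to v.
The shortest such closed walk is I → C → B → A → I, length 4.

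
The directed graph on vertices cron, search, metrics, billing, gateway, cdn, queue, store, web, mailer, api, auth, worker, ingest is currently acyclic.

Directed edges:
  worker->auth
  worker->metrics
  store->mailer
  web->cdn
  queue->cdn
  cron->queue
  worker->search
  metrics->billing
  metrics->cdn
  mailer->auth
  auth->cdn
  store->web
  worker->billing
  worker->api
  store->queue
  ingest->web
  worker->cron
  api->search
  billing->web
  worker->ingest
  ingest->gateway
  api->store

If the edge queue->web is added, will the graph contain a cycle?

No

Adding queue→web creates a cycle iff web can already reach queue.
Explore from web: no path reaches queue. The graph stays acyclic.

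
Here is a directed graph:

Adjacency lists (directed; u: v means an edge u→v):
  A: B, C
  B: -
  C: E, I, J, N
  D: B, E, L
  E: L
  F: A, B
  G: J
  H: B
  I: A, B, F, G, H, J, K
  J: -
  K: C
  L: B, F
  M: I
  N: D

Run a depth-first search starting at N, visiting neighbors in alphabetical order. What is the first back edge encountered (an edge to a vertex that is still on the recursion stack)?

DFS from N (visiting neighbors in alphabetical order); mark gray on enter, black on exit:
N gray
  D gray
    B gray
    B black
    E gray
      L gray
        L→B: B black — skip
        F gray
          A gray
            A→B: B black — skip
            C gray
              C→E: E is gray → back edge
First back edge: C → E.

C→E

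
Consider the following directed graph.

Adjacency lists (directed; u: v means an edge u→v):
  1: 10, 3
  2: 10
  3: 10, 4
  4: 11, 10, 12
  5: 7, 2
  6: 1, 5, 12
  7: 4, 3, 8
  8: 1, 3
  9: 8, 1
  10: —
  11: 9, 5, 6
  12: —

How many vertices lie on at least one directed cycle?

9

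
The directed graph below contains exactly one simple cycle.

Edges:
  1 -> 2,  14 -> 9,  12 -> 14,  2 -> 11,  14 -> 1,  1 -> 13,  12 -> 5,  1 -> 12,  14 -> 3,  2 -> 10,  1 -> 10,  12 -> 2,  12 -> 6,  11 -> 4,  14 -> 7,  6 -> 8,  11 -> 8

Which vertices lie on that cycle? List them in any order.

1, 12, 14

DFS with gray/black marking from 12:
12 gray
  14 gray
    7 gray
    7 black
    1 gray
      13 gray
      13 black
      2 gray
        10 gray
        10 black
        11 gray
          4 gray
          4 black
          8 gray
          8 black
        11 black
      2 black
      1→10: 10 black — skip
      1→12: 12 is gray → back edge
Back edge closes the cycle 12 → 14 → 1 → 12; its vertices are {1, 12, 14}.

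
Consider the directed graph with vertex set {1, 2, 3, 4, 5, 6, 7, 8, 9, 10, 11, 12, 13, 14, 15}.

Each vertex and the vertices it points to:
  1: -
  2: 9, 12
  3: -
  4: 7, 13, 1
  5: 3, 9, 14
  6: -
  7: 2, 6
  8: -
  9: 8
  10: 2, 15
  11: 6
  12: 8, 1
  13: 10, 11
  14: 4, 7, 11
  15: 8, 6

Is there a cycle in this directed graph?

No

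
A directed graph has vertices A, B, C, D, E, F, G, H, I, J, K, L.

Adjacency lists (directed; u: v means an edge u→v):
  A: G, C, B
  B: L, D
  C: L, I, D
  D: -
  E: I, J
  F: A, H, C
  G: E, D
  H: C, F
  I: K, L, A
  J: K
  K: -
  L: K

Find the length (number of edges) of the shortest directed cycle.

2

For each vertex v, BFS finds the shortest path from v back to v.
The shortest such closed walk is F → H → F, length 2.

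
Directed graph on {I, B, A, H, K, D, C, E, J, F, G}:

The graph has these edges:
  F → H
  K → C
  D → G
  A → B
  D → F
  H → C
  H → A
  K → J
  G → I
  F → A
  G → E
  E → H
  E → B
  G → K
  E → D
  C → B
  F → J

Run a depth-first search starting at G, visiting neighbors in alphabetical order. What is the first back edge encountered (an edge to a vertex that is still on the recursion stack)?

DFS from G (visiting neighbors in alphabetical order); mark gray on enter, black on exit:
G gray
  E gray
    B gray
    B black
    D gray
      F gray
        A gray
          A→B: B black — skip
        A black
        H gray
          H→A: A black — skip
          C gray
            C→B: B black — skip
          C black
        H black
        J gray
        J black
      F black
      D→G: G is gray → back edge
First back edge: D → G.

D→G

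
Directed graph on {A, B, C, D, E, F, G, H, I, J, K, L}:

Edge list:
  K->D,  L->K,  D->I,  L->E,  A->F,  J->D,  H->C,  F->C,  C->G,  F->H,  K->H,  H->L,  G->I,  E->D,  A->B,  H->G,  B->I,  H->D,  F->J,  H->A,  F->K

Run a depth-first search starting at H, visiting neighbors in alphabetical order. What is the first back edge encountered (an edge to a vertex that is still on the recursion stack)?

DFS from H (visiting neighbors in alphabetical order); mark gray on enter, black on exit:
H gray
  A gray
    B gray
      I gray
      I black
    B black
    F gray
      C gray
        G gray
          G→I: I black — skip
        G black
      C black
      F→H: H is gray → back edge
First back edge: F → H.

F→H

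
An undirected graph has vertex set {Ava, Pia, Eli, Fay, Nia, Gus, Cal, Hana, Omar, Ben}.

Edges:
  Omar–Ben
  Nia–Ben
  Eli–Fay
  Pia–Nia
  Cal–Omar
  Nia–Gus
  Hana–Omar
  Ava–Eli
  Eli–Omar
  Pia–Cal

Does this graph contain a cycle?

DFS, tracking each vertex's parent; an edge to a visited non-parent vertex closes a cycle.
Start from Cal:
visit Cal (parent –)
  visit Omar (parent Cal)
    visit Hana (parent Omar)
      Hana–Omar: parent, skip
    visit Eli (parent Omar)
      visit Ava (parent Eli)
        Ava–Eli: parent, skip
      Eli–Omar: parent, skip
      visit Fay (parent Eli)
        Fay–Eli: parent, skip
    visit Ben (parent Omar)
      visit Nia (parent Ben)
        Nia–Ben: parent, skip
        visit Pia (parent Nia)
          Pia–Nia: parent, skip
          Pia–Cal: Cal visited and ≠ parent → cycle
Cycle: Cal – Omar – Ben – Nia – Pia – Cal.

Yes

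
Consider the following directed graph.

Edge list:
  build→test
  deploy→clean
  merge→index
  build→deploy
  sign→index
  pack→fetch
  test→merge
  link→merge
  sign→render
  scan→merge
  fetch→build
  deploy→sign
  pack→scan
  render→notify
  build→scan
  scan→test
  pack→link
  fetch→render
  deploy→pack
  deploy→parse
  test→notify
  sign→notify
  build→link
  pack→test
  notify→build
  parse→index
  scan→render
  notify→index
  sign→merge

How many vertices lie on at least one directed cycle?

A vertex is on a directed cycle iff it belongs to a strongly connected component of size ≥ 2 (or has a self-loop).
The vertices on cycles are {pack, scan, sign, test, build, fetch, deploy, notify, render} — 9 in total.

9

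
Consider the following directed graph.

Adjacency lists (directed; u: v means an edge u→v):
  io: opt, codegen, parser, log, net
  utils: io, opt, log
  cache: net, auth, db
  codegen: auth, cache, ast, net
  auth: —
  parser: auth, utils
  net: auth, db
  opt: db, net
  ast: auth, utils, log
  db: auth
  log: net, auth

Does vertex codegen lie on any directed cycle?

Yes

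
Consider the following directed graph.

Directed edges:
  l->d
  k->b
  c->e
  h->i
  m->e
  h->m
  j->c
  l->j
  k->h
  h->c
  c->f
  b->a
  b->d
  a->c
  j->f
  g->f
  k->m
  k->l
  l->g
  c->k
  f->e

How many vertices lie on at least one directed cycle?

A vertex is on a directed cycle iff it belongs to a strongly connected component of size ≥ 2 (or has a self-loop).
The vertices on cycles are {a, b, c, h, j, k, l} — 7 in total.

7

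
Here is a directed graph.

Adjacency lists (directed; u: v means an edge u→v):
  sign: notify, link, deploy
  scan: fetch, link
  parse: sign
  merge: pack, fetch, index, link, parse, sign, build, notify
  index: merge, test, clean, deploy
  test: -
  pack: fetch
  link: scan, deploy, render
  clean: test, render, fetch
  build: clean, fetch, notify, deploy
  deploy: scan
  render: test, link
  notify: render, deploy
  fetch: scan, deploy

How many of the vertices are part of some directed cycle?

7

A vertex is on a directed cycle iff it belongs to a strongly connected component of size ≥ 2 (or has a self-loop).
The vertices on cycles are {link, scan, fetch, index, merge, deploy, render} — 7 in total.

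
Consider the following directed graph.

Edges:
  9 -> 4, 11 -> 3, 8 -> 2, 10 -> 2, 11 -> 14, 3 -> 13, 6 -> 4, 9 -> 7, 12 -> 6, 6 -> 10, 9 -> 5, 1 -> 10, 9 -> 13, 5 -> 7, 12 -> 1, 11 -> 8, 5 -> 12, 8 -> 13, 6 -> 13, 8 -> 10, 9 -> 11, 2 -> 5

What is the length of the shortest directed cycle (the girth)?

5

For each vertex v, BFS finds the shortest path from v back to v.
The shortest such closed walk is 5 → 12 → 6 → 10 → 2 → 5, length 5.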